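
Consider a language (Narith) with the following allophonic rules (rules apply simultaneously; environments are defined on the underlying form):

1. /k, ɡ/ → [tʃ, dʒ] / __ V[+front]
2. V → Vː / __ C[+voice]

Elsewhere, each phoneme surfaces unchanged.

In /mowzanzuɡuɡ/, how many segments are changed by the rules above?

Segments that undergo a rule: /o/ → [oː] (rule 2); /a/ → [aː] (rule 2); /u/ → [uː] (rule 2); /u/ → [uː] (rule 2).
All other segments surface unchanged.

4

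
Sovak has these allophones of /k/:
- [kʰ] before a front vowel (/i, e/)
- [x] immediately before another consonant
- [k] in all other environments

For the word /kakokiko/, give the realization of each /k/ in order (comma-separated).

Occurrence 1 (position 1): no conditioning environment matches → elsewhere allophone [k].
Occurrence 2 (position 3): no conditioning environment matches → elsewhere allophone [k].
Occurrence 3 (position 5): before a front vowel (/i, e/) → [kʰ].
Occurrence 4 (position 7): no conditioning environment matches → elsewhere allophone [k].

[k], [k], [kʰ], [k]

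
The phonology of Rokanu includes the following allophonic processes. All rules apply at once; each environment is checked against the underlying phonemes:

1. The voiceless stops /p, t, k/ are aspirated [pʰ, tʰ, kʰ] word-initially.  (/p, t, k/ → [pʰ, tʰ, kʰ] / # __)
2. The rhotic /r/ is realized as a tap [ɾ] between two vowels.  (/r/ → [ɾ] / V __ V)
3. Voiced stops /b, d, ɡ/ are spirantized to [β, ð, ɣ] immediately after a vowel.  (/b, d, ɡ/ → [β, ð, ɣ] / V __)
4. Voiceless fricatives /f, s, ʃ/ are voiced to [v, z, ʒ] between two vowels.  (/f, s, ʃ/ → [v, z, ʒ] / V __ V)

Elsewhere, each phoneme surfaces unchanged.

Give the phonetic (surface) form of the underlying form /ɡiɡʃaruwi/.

[ɡiɣʃaɾuwi]

/ɡ/ (word-initial): rule 3 targets it, but not immediately after a vowel → unchanged [ɡ].
/i/ (between /ɡ/ and /ɡ/) is unaffected → [i].
/ɡ/ (between /i/ and /ʃ/): immediately after a vowel, so rule 3 applies → [ɣ].
/ʃ/ (between /ɡ/ and /a/) is in the target of rule 4 but the environment (between two vowels) is not met → [ʃ].
/a/ (between /ʃ/ and /r/): no rule targets it → [a].
/r/ (between /a/ and /u/) occurs between two vowels → [ɾ] by rule 2.
/u/ stays [u].
/w/ (between /u/ and /i/) is unaffected → [w].
/i/ (word-final): no rule targets it → [i].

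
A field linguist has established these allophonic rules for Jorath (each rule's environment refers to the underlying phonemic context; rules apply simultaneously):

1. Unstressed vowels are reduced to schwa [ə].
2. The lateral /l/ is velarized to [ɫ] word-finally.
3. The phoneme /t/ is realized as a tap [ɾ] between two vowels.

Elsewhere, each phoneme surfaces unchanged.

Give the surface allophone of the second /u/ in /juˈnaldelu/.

/u/ (word-final) occurs in an unstressed syllable → [ə] by rule 1.

[ə]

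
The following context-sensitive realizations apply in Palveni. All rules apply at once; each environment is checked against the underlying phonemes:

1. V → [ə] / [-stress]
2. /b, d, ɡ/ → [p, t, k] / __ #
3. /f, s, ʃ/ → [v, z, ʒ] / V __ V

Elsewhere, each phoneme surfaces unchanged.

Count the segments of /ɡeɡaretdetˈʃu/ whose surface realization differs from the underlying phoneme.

4

Segments that undergo a rule: /e/ → [ə] (rule 1); /a/ → [ə] (rule 1); /e/ → [ə] (rule 1); /e/ → [ə] (rule 1).
All other segments surface unchanged.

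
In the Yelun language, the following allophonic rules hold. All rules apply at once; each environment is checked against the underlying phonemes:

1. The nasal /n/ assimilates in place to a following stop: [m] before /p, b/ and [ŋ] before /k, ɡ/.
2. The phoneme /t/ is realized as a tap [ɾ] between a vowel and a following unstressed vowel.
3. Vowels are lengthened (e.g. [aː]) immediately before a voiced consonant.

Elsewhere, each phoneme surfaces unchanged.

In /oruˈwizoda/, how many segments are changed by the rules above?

Segments that undergo a rule: /o/ → [oː] (rule 3); /u/ → [uː] (rule 3); /i/ → [iː] (rule 3); /o/ → [oː] (rule 3).
All other segments surface unchanged.

4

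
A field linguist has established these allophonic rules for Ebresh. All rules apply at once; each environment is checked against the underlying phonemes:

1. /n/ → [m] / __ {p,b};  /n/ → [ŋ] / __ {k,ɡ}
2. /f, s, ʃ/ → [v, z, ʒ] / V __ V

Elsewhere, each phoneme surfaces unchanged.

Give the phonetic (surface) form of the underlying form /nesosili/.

/n/ (word-initial) is in the target of rule 1 but the environment (before a labial or velar stop) is not met → [n].
/e/ — not in any rule's target class → [e].
/s/ (between /e/ and /o/) occurs between two vowels → [z] by rule 2.
/o/ (between /s/ and /s/) is unaffected → [o].
/s/ meets the environment for rule 2 (between two vowels) → [z].
/i/ (between /s/ and /l/): no rule targets it → [i].
/l/ (between /i/ and /i/): no rule targets it → [l].
/i/ (word-final) is unaffected → [i].

[nezozili]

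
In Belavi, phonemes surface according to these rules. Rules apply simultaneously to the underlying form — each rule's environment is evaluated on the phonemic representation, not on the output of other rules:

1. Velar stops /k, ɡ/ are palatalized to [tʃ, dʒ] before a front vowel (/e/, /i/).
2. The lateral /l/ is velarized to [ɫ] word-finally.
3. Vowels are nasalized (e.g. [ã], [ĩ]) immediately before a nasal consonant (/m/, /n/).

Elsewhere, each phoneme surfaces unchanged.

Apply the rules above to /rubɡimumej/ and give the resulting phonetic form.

[rubdʒĩmũmej]

/r/ (word-initial): no rule targets it → [r].
/u/ — between /r/ and /b/; rule 3 does not apply here → [u].
/b/ stays [b].
Rule 1 applies to /ɡ/ (between /b/ and /i/: before a front vowel) → [dʒ].
/i/ — between /ɡ/ and /m/, before a nasal consonant — surfaces as [ĩ] (rule 3).
/m/ — not in any rule's target class → [m].
/u/ meets the environment for rule 3 (before a nasal consonant) → [ũ].
/m/ (between /u/ and /e/): no rule targets it → [m].
/e/ (between /m/ and /j/): rule 3 targets it, but not before a nasal consonant → unchanged [e].
/j/ — not in any rule's target class → [j].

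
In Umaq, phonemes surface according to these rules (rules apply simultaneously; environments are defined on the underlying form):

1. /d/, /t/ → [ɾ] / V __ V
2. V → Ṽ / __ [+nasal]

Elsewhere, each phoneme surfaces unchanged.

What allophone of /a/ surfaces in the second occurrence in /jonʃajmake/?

/a/ — between /m/ and /k/; rule 2 does not apply here → [a].

[a]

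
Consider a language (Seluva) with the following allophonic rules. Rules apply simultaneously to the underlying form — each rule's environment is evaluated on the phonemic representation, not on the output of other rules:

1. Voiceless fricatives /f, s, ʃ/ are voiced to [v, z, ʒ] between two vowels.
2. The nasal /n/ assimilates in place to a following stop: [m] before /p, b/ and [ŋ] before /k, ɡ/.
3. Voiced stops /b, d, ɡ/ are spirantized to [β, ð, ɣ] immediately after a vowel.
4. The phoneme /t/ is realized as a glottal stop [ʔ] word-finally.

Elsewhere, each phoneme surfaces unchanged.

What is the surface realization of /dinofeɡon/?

/d/ — word-initial; rule 3 does not apply here → [d].
/n/ (between /i/ and /o/) fails the environment for rule 2, so it stays [n].
/f/ meets the environment for rule 1 (between two vowels) → [v].
/ɡ/ — between /e/ and /o/, immediately after a vowel — surfaces as [ɣ] (rule 3).
/n/ (word-final): rule 2 targets it, but not before a labial or velar stop → unchanged [n].

[dinoveɣon]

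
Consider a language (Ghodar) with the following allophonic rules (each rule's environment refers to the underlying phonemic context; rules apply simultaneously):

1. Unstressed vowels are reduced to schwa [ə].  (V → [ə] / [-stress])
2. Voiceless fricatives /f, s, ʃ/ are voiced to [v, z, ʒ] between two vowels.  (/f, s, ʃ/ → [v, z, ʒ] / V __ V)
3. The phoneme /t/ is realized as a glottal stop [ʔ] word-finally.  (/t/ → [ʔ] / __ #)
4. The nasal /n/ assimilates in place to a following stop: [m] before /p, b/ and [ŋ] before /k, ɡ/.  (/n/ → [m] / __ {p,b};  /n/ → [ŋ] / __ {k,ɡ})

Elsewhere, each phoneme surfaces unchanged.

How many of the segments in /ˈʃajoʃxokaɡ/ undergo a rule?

Segments that undergo a rule: /o/ → [ə] (rule 1); /o/ → [ə] (rule 1); /a/ → [ə] (rule 1).
All other segments surface unchanged.

3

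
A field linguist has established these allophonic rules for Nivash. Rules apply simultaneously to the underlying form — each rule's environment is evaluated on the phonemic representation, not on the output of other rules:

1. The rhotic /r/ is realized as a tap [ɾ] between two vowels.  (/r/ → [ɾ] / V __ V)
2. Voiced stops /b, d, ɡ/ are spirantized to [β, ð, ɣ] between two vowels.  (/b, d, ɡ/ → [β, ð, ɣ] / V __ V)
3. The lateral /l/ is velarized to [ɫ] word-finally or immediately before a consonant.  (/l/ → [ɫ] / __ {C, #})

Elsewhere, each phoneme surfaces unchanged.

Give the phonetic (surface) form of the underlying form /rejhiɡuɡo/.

/r/ — word-initial; rule 1 does not apply here → [r].
/e/ — not in any rule's target class → [e].
/j/ stays [j].
/h/ — not in any rule's target class → [h].
/i/ (between /h/ and /ɡ/) is unaffected → [i].
/ɡ/ (between /i/ and /u/): between two vowels, so rule 2 applies → [ɣ].
/u/ stays [u].
/ɡ/ (between /u/ and /o/): between two vowels, so rule 2 applies → [ɣ].
/o/ — not in any rule's target class → [o].

[rejhiɣuɣo]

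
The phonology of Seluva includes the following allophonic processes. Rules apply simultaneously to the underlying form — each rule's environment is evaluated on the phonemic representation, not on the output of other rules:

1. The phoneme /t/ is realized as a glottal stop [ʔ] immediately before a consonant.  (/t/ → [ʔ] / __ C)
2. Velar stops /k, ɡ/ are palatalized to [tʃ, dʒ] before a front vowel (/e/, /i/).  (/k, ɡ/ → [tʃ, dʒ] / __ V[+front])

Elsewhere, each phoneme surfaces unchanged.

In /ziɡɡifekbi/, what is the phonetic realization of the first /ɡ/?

[ɡ]

/ɡ/ (between /i/ and /ɡ/): rule 2 targets it, but not before a front vowel → unchanged [ɡ].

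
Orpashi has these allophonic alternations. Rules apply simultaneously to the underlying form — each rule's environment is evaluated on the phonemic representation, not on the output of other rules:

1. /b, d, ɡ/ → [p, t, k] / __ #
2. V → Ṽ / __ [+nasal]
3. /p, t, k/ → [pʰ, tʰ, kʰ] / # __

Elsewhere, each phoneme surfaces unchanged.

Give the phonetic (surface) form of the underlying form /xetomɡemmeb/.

[xetõmɡẽmmep]

/x/ stays [x].
/e/ (between /x/ and /t/) fails the environment for rule 2, so it stays [e].
/t/ — between /e/ and /o/; rule 3 does not apply here → [t].
/o/ — between /t/ and /m/, before a nasal consonant — surfaces as [õ] (rule 2).
/m/ (between /o/ and /ɡ/) is unaffected → [m].
/ɡ/ (between /m/ and /e/): rule 1 targets it, but not word-finally → unchanged [ɡ].
/e/ meets the environment for rule 2 (before a nasal consonant) → [ẽ].
/m/ (between /e/ and /m/): no rule targets it → [m].
/m/ (between /m/ and /e/) is unaffected → [m].
/e/ — between /m/ and /b/; rule 2 does not apply here → [e].
/b/ — word-final, word-finally — surfaces as [p] (rule 1).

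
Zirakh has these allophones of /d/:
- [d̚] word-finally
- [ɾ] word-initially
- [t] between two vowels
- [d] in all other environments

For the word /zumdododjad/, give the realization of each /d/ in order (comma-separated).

Occurrence 1 (position 4): no conditioning environment matches → elsewhere allophone [d].
Occurrence 2 (position 6): between two vowels → [t].
Occurrence 3 (position 8): no conditioning environment matches → elsewhere allophone [d].
Occurrence 4 (position 11): word-finally → [d̚].

[d], [t], [d], [d̚]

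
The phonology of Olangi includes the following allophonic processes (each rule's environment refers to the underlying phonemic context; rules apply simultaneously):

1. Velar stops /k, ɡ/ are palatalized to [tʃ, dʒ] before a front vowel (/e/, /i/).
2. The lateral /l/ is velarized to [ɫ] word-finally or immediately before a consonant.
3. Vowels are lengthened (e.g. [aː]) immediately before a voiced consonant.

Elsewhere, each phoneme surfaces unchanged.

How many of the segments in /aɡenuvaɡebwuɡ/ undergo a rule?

Segments that undergo a rule: /a/ → [aː] (rule 3); /ɡ/ → [dʒ] (rule 1); /e/ → [eː] (rule 3); /u/ → [uː] (rule 3); /a/ → [aː] (rule 3); /ɡ/ → [dʒ] (rule 1); /e/ → [eː] (rule 3); /u/ → [uː] (rule 3).
All other segments surface unchanged.

8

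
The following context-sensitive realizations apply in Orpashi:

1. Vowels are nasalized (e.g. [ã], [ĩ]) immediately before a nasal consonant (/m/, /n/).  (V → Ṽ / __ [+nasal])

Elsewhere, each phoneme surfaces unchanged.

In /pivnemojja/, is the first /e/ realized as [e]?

No

/e/ (between /n/ and /m/) occurs before a nasal consonant → [ẽ] by rule 1.
The actual realization is [ẽ], not [e].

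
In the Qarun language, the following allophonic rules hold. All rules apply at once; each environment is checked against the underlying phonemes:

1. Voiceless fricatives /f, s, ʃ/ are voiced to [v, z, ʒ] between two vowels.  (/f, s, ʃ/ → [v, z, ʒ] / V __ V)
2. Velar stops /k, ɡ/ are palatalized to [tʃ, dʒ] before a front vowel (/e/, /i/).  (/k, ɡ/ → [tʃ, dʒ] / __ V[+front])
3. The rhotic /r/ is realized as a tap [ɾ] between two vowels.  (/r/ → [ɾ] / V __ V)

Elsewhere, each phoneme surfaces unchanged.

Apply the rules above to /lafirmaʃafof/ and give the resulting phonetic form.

/l/ (word-initial) is unaffected → [l].
/a/ (between /l/ and /f/): no rule targets it → [a].
/f/ (between /a/ and /i/): between two vowels, so rule 1 applies → [v].
/i/ — not in any rule's target class → [i].
/r/ (between /i/ and /m/) is in the target of rule 3 but the environment (between two vowels) is not met → [r].
/m/ stays [m].
/a/ (between /m/ and /ʃ/): no rule targets it → [a].
/ʃ/ meets the environment for rule 1 (between two vowels) → [ʒ].
/a/ — not in any rule's target class → [a].
/f/ meets the environment for rule 1 (between two vowels) → [v].
/o/ (between /f/ and /f/): no rule targets it → [o].
/f/ (word-final) fails the environment for rule 1, so it stays [f].

[lavirmaʒavof]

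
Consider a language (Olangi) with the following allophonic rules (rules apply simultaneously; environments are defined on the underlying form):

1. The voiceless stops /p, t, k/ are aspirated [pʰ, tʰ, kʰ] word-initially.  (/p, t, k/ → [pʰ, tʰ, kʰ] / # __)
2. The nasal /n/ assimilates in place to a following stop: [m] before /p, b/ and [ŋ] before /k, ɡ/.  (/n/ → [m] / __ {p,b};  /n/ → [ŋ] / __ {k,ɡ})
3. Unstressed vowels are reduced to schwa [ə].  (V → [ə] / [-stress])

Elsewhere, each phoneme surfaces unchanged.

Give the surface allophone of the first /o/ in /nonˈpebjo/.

/o/ meets the environment for rule 3 (in an unstressed syllable) → [ə].

[ə]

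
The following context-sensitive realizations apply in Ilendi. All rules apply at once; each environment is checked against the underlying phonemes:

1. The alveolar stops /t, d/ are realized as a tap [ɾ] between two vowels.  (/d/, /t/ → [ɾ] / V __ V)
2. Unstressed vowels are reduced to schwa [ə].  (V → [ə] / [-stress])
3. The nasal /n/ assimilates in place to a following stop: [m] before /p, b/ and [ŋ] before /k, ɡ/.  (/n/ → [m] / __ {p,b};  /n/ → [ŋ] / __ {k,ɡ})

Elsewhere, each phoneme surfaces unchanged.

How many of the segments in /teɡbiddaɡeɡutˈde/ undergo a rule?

5

Segments that undergo a rule: /e/ → [ə] (rule 2); /i/ → [ə] (rule 2); /a/ → [ə] (rule 2); /e/ → [ə] (rule 2); /u/ → [ə] (rule 2).
All other segments surface unchanged.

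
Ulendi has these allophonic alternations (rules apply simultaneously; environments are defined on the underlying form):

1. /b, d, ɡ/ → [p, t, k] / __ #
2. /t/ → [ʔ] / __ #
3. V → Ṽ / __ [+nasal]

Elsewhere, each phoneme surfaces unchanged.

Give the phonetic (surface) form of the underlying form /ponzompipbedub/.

/p/ stays [p].
/o/ (between /p/ and /n/): before a nasal consonant, so rule 3 applies → [õ].
/n/ stays [n].
/z/ — not in any rule's target class → [z].
/o/ — between /z/ and /m/, before a nasal consonant — surfaces as [õ] (rule 3).
/m/ — not in any rule's target class → [m].
/p/ (between /m/ and /i/) is unaffected → [p].
/i/ (between /p/ and /p/) fails the environment for rule 3, so it stays [i].
/p/ (between /i/ and /b/) is unaffected → [p].
/b/ (between /p/ and /e/) fails the environment for rule 1, so it stays [b].
/e/ — between /b/ and /d/; rule 3 does not apply here → [e].
/d/ (between /e/ and /u/) fails the environment for rule 1, so it stays [d].
/u/ (between /d/ and /b/) is in the target of rule 3 but the environment (before a nasal consonant) is not met → [u].
Rule 1 applies to /b/ (word-final: word-finally) → [p].

[põnzõmpipbedup]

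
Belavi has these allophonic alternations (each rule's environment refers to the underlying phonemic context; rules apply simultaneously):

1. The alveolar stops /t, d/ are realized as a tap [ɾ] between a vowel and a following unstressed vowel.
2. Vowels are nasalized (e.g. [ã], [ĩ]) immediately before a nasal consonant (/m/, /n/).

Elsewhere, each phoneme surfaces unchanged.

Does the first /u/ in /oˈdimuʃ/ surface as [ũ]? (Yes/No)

/u/ — between /m/ and /ʃ/; rule 2 does not apply here → [u].
The actual realization is [u], not [ũ].

No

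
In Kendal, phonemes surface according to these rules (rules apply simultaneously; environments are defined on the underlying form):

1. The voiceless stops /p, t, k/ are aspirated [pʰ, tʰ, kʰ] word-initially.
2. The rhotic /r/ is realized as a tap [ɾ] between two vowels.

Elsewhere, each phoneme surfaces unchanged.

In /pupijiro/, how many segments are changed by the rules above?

Segments that undergo a rule: /p/ → [pʰ] (rule 1); /r/ → [ɾ] (rule 2).
All other segments surface unchanged.

2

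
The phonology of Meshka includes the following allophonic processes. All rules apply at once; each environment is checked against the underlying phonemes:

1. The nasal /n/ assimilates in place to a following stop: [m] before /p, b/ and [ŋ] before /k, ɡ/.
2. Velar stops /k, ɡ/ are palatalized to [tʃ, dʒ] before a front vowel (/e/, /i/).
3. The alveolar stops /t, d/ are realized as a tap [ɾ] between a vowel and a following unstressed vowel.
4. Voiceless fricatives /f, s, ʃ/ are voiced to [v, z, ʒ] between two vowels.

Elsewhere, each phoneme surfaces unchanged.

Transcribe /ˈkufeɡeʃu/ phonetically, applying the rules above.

/k/ (word-initial) fails the environment for rule 2, so it stays [k].
/u/ (between /k/ and /f/) is unaffected → [u].
/f/ meets the environment for rule 4 (between two vowels) → [v].
/e/ (between /f/ and /ɡ/): no rule targets it → [e].
/ɡ/ meets the environment for rule 2 (before a front vowel) → [dʒ].
/e/ (between /ɡ/ and /ʃ/) is unaffected → [e].
Rule 4 applies to /ʃ/ (between /e/ and /u/: between two vowels) → [ʒ].
/u/ stays [u].

[ˈkuvedʒeʒu]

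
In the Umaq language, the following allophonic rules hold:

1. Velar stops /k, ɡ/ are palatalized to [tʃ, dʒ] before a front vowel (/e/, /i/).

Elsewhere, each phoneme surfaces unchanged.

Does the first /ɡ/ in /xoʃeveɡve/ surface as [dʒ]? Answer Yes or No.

No

/ɡ/ (between /e/ and /v/) fails the environment for rule 1, so it stays [ɡ].
The actual realization is [ɡ], not [dʒ].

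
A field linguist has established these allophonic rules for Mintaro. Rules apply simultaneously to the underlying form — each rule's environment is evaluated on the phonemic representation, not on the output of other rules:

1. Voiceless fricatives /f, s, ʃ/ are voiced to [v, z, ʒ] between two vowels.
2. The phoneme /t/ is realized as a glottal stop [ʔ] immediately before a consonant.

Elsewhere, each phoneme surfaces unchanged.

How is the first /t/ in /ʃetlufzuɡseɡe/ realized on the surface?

[ʔ]

/t/ — between /e/ and /l/, immediately before a consonant — surfaces as [ʔ] (rule 2).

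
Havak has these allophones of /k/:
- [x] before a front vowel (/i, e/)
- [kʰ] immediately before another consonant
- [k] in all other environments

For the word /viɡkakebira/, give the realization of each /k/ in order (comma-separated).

Occurrence 1 (position 4): no conditioning environment matches → elsewhere allophone [k].
Occurrence 2 (position 6): before a front vowel (/i, e/) → [x].

[k], [x]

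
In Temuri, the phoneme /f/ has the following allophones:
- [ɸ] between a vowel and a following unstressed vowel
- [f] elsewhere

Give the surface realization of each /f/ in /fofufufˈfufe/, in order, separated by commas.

[f], [ɸ], [ɸ], [f], [f], [ɸ]

Occurrence 1 (position 1): no conditioning environment matches → elsewhere allophone [f].
Occurrence 2 (position 3): between a vowel and a following unstressed vowel → [ɸ].
Occurrence 3 (position 5): between a vowel and a following unstressed vowel → [ɸ].
Occurrence 4 (position 7): no conditioning environment matches → elsewhere allophone [f].
Occurrence 5 (position 8): no conditioning environment matches → elsewhere allophone [f].
Occurrence 6 (position 10): between a vowel and a following unstressed vowel → [ɸ].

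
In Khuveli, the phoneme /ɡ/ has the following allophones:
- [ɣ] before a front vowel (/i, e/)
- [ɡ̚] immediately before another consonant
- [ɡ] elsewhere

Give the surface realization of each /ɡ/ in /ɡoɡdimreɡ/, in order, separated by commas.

Occurrence 1 (position 1): no conditioning environment matches → elsewhere allophone [ɡ].
Occurrence 2 (position 3): immediately before another consonant → [ɡ̚].
Occurrence 3 (position 9): no conditioning environment matches → elsewhere allophone [ɡ].

[ɡ], [ɡ̚], [ɡ]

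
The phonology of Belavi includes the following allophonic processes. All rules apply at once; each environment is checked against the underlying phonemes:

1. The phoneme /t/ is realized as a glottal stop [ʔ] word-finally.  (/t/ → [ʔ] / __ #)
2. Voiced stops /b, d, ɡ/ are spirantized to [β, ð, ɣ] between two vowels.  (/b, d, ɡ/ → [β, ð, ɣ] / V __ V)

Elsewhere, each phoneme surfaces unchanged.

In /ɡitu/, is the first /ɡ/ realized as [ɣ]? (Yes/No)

/ɡ/ (word-initial) fails the environment for rule 2, so it stays [ɡ].
The actual realization is [ɡ], not [ɣ].

No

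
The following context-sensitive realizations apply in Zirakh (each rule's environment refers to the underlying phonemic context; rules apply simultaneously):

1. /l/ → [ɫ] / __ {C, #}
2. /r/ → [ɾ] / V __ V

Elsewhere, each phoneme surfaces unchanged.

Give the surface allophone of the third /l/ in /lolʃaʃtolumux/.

[l]

/l/ — between /o/ and /u/; rule 1 does not apply here → [l].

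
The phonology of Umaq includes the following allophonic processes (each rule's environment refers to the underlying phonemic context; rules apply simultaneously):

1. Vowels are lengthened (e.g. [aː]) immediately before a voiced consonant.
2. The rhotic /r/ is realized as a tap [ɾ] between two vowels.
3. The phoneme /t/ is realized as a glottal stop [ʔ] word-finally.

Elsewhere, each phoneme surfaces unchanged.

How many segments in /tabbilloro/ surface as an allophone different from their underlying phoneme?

Segments that undergo a rule: /a/ → [aː] (rule 1); /i/ → [iː] (rule 1); /o/ → [oː] (rule 1); /r/ → [ɾ] (rule 2).
All other segments surface unchanged.

4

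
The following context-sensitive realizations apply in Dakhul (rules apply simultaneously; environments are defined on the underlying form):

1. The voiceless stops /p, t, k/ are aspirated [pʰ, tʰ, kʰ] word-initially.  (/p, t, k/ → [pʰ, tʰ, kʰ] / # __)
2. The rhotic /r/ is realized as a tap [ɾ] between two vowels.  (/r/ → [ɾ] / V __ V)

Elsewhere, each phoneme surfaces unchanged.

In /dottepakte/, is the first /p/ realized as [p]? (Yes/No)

/p/ (between /e/ and /a/) is in the target of rule 1 but the environment (word-initially) is not met → [p].
The actual realization is [p], which matches [p].

Yes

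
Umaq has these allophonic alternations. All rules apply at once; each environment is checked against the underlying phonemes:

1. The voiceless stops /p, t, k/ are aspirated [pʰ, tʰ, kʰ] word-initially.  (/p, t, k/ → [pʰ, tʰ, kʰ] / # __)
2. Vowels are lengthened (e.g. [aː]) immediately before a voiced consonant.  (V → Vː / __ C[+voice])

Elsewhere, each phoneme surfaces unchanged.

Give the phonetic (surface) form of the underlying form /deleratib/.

[deːleːratiːb]

/d/ (word-initial): no rule targets it → [d].
/e/ — between /d/ and /l/, before a voiced consonant — surfaces as [eː] (rule 2).
/l/ (between /e/ and /e/): no rule targets it → [l].
Rule 2 applies to /e/ (between /l/ and /r/: before a voiced consonant) → [eː].
/r/ stays [r].
/a/ (between /r/ and /t/): rule 2 targets it, but not before a voiced consonant → unchanged [a].
/t/ (between /a/ and /i/): rule 1 targets it, but not word-initially → unchanged [t].
/i/ — between /t/ and /b/, before a voiced consonant — surfaces as [iː] (rule 2).
/b/ stays [b].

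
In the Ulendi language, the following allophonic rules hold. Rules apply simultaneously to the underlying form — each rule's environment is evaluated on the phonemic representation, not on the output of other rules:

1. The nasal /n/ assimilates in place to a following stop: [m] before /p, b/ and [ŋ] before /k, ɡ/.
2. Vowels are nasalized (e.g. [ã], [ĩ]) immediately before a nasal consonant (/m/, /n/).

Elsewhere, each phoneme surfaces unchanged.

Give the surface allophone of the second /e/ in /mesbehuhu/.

[e]

/e/ — between /b/ and /h/; rule 2 does not apply here → [e].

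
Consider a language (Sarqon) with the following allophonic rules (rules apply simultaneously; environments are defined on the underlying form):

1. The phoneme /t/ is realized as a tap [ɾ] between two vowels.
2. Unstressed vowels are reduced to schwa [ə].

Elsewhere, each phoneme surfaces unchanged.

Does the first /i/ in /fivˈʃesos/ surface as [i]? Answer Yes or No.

Rule 2 applies to /i/ (between /f/ and /v/: in an unstressed syllable) → [ə].
The actual realization is [ə], not [i].

No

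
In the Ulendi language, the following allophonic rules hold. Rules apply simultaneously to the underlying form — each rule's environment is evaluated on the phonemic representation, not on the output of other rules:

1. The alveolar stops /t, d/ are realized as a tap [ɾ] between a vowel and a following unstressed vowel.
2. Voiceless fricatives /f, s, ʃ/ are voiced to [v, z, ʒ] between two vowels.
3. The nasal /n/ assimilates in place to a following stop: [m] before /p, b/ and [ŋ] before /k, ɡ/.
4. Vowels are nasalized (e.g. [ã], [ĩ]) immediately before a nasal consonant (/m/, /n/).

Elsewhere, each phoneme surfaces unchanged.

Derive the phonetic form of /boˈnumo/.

[bõˈnũmo]

/b/ (word-initial) is unaffected → [b].
/o/ (between /b/ and /n/): before a nasal consonant, so rule 4 applies → [õ].
/n/ (between /o/ and /u/) fails the environment for rule 3, so it stays [n].
/u/ meets the environment for rule 4 (before a nasal consonant) → [ũ].
/m/ (between /u/ and /o/): no rule targets it → [m].
/o/ (word-final): rule 4 targets it, but not before a nasal consonant → unchanged [o].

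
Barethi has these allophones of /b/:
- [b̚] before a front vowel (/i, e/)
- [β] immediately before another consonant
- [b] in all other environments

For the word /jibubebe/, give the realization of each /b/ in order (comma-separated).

[b], [b̚], [b̚]

Occurrence 1 (position 3): no conditioning environment matches → elsewhere allophone [b].
Occurrence 2 (position 5): before a front vowel (/i, e/) → [b̚].
Occurrence 3 (position 7): before a front vowel (/i, e/) → [b̚].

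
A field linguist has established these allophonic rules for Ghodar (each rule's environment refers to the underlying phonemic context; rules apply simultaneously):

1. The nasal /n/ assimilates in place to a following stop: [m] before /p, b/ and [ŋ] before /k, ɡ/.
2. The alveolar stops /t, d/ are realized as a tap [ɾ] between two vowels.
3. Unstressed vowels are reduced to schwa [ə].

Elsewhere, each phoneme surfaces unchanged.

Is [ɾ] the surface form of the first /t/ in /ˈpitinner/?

Yes

/t/ — between /i/ and /i/, between two vowels — surfaces as [ɾ] (rule 2).
The actual realization is [ɾ], which matches [ɾ].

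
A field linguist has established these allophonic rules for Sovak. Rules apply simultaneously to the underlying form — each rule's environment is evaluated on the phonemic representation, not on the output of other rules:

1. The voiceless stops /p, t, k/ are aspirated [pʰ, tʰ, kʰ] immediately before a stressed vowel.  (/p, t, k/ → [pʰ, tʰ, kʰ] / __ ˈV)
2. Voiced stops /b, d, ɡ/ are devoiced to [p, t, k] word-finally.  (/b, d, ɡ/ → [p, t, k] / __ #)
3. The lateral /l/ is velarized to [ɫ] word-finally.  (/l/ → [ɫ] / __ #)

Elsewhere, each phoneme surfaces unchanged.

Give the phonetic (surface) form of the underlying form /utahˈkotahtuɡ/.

/u/ (word-initial) is unaffected → [u].
/t/ — between /u/ and /a/; rule 1 does not apply here → [t].
/a/ (between /t/ and /h/): no rule targets it → [a].
/h/ stays [h].
/k/ (between /h/ and /o/): immediately before a stressed vowel, so rule 1 applies → [kʰ].
/o/ stays [o].
/t/ (between /o/ and /a/) is in the target of rule 1 but the environment (immediately before a stressed vowel) is not met → [t].
/a/ — not in any rule's target class → [a].
/h/ (between /a/ and /t/): no rule targets it → [h].
/t/ — between /h/ and /u/; rule 1 does not apply here → [t].
/u/ — not in any rule's target class → [u].
/ɡ/ (word-final): word-finally, so rule 2 applies → [k].

[utahˈkʰotahtuk]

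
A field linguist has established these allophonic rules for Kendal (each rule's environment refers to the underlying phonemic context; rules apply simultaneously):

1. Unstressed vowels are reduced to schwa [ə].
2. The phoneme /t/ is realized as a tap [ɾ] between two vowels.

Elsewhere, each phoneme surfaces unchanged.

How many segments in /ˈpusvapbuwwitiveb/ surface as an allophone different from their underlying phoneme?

6

Segments that undergo a rule: /a/ → [ə] (rule 1); /u/ → [ə] (rule 1); /i/ → [ə] (rule 1); /t/ → [ɾ] (rule 2); /i/ → [ə] (rule 1); /e/ → [ə] (rule 1).
All other segments surface unchanged.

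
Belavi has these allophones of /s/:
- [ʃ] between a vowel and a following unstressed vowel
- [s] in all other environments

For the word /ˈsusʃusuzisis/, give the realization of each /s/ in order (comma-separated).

[s], [s], [ʃ], [ʃ], [s]

Occurrence 1 (position 1): no conditioning environment matches → elsewhere allophone [s].
Occurrence 2 (position 3): no conditioning environment matches → elsewhere allophone [s].
Occurrence 3 (position 6): between a vowel and a following unstressed vowel → [ʃ].
Occurrence 4 (position 10): between a vowel and a following unstressed vowel → [ʃ].
Occurrence 5 (position 12): no conditioning environment matches → elsewhere allophone [s].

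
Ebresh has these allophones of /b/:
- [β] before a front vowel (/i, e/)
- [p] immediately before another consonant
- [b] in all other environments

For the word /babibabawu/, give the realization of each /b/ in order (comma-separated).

Occurrence 1 (position 1): no conditioning environment matches → elsewhere allophone [b].
Occurrence 2 (position 3): before a front vowel (/i, e/) → [β].
Occurrence 3 (position 5): no conditioning environment matches → elsewhere allophone [b].
Occurrence 4 (position 7): no conditioning environment matches → elsewhere allophone [b].

[b], [β], [b], [b]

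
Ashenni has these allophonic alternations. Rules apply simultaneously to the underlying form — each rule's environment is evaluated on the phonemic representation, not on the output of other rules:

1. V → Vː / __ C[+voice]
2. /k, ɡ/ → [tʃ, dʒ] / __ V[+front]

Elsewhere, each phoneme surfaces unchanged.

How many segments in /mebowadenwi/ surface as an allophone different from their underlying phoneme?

Segments that undergo a rule: /e/ → [eː] (rule 1); /o/ → [oː] (rule 1); /a/ → [aː] (rule 1); /e/ → [eː] (rule 1).
All other segments surface unchanged.

4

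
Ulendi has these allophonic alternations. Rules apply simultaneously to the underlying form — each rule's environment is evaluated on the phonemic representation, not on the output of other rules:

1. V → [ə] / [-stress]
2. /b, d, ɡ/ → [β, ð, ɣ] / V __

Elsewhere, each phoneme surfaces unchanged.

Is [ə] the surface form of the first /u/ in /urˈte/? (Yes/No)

/u/ (word-initial): in an unstressed syllable, so rule 1 applies → [ə].
The actual realization is [ə], which matches [ə].

Yes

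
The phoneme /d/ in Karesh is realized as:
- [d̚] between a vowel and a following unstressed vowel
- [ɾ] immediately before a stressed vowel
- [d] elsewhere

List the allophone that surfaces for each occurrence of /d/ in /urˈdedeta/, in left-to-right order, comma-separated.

Occurrence 1 (position 3): immediately before a stressed vowel → [ɾ].
Occurrence 2 (position 5): between a vowel and a following unstressed vowel → [d̚].

[ɾ], [d̚]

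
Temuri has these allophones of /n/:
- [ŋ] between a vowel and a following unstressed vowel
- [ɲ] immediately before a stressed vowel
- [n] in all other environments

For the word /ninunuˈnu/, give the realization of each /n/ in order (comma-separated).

Occurrence 1 (position 1): no conditioning environment matches → elsewhere allophone [n].
Occurrence 2 (position 3): between a vowel and a following unstressed vowel → [ŋ].
Occurrence 3 (position 5): between a vowel and a following unstressed vowel → [ŋ].
Occurrence 4 (position 7): immediately before a stressed vowel → [ɲ].

[n], [ŋ], [ŋ], [ɲ]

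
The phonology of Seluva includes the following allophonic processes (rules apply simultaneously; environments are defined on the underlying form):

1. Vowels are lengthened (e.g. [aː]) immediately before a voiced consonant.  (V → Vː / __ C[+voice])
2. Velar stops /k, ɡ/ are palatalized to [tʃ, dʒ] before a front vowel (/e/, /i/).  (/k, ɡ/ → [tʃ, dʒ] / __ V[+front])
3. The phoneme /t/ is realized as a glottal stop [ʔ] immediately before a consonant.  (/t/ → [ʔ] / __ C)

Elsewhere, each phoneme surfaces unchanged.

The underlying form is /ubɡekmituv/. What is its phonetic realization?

/u/ (word-initial): before a voiced consonant, so rule 1 applies → [uː].
/ɡ/ — between /b/ and /e/, before a front vowel — surfaces as [dʒ] (rule 2).
/e/ (between /ɡ/ and /k/): rule 1 targets it, but not before a voiced consonant → unchanged [e].
/k/ — between /e/ and /m/; rule 2 does not apply here → [k].
/i/ (between /m/ and /t/) is in the target of rule 1 but the environment (before a voiced consonant) is not met → [i].
/t/ (between /i/ and /u/) is in the target of rule 3 but the environment (immediately before a consonant) is not met → [t].
Rule 1 applies to /u/ (between /t/ and /v/: before a voiced consonant) → [uː].

[uːbdʒekmituːv]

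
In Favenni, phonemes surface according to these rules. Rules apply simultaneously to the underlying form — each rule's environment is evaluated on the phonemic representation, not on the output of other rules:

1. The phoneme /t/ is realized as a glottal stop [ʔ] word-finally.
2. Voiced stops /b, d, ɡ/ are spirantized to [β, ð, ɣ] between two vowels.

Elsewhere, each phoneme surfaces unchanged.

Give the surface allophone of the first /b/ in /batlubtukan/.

/b/ (word-initial): rule 2 targets it, but not between two vowels → unchanged [b].

[b]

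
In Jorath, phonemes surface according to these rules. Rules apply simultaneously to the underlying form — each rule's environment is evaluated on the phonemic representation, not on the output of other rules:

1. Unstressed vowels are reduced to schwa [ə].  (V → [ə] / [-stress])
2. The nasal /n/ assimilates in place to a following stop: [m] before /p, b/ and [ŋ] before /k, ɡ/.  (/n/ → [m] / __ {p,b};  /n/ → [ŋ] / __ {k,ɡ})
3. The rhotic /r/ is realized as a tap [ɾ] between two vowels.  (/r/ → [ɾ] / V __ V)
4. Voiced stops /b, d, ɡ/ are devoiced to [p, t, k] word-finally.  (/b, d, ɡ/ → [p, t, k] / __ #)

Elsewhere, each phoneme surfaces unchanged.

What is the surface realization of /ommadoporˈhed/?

Rule 1 applies to /o/ (word-initial: in an unstressed syllable) → [ə].
/a/ meets the environment for rule 1 (in an unstressed syllable) → [ə].
/d/ (between /a/ and /o/) fails the environment for rule 4, so it stays [d].
Rule 1 applies to /o/ (between /d/ and /p/: in an unstressed syllable) → [ə].
Rule 1 applies to /o/ (between /p/ and /r/: in an unstressed syllable) → [ə].
/r/ (between /o/ and /h/) fails the environment for rule 3, so it stays [r].
/e/ (between /h/ and /d/) fails the environment for rule 1, so it stays [e].
/d/ (word-final) occurs word-finally → [t] by rule 4.

[əmmədəpərˈhet]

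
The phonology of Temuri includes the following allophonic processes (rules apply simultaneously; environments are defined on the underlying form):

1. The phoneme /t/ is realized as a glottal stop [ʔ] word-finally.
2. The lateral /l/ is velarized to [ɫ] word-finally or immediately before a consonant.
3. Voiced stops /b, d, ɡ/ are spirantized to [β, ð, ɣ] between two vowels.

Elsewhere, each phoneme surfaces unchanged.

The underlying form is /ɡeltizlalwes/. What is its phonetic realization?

[ɡeɫtizlaɫwes]

/ɡ/ — word-initial; rule 3 does not apply here → [ɡ].
/l/ (between /e/ and /t/) occurs word-finally or immediately before a consonant → [ɫ] by rule 2.
/t/ — between /l/ and /i/; rule 1 does not apply here → [t].
/l/ (between /z/ and /a/) fails the environment for rule 2, so it stays [l].
/l/ (between /a/ and /w/): word-finally or immediately before a consonant, so rule 2 applies → [ɫ].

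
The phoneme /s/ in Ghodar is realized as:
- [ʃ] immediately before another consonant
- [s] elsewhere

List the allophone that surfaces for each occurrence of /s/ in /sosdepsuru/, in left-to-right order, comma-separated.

Occurrence 1 (position 1): no conditioning environment matches → elsewhere allophone [s].
Occurrence 2 (position 3): immediately before another consonant → [ʃ].
Occurrence 3 (position 7): no conditioning environment matches → elsewhere allophone [s].

[s], [ʃ], [s]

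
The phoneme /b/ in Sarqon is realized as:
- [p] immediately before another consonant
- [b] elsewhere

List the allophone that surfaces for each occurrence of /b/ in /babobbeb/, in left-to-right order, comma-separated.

[b], [b], [p], [b], [b]

Occurrence 1 (position 1): no conditioning environment matches → elsewhere allophone [b].
Occurrence 2 (position 3): no conditioning environment matches → elsewhere allophone [b].
Occurrence 3 (position 5): immediately before another consonant → [p].
Occurrence 4 (position 6): no conditioning environment matches → elsewhere allophone [b].
Occurrence 5 (position 8): no conditioning environment matches → elsewhere allophone [b].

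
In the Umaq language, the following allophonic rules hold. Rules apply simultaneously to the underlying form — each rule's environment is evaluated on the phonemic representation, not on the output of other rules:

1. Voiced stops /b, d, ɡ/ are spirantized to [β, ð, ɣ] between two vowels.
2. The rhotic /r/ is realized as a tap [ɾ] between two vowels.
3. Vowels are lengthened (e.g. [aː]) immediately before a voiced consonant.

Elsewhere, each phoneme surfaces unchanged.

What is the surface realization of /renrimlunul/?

/r/ (word-initial) fails the environment for rule 2, so it stays [r].
/e/ meets the environment for rule 3 (before a voiced consonant) → [eː].
/n/ (between /e/ and /r/): no rule targets it → [n].
/r/ — between /n/ and /i/; rule 2 does not apply here → [r].
/i/ meets the environment for rule 3 (before a voiced consonant) → [iː].
/m/ stays [m].
/l/ (between /m/ and /u/): no rule targets it → [l].
/u/ — between /l/ and /n/, before a voiced consonant — surfaces as [uː] (rule 3).
/n/ (between /u/ and /u/): no rule targets it → [n].
Rule 3 applies to /u/ (between /n/ and /l/: before a voiced consonant) → [uː].
/l/ (word-final): no rule targets it → [l].

[reːnriːmluːnuːl]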